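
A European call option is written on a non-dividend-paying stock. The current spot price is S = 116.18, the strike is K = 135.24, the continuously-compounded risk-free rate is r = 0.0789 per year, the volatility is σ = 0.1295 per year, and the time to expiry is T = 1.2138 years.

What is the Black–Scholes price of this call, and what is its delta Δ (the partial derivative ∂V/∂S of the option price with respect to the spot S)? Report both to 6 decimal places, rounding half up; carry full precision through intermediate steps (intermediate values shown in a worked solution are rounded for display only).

price = 3.961977
Δ = 0.373666

σ√T = 0.1295·√1.2138 = 0.142674
d₁ = (ln(S/K) + (r+σ²/2)T) / (σ√T) = (ln(116.18/135.24) + (0.0789+0.1295²/2)·1.2138) / 0.142674 = (-0.151910 + 0.105947) / 0.142674 = -0.322159
d₂ = d₁ − σ√T = -0.322159 − 0.142674 = -0.464833
e^{−rT} = e^{−0.0789·1.2138} = 0.908674
N(d₁) = 0.373666,  N(d₂) = 0.321026
Call price V = S·N(d₁) − K·e^{−rT}·N(d₂) = 43.412522 − 39.450545 = 3.961977
Δ = N(d₁) = 0.373666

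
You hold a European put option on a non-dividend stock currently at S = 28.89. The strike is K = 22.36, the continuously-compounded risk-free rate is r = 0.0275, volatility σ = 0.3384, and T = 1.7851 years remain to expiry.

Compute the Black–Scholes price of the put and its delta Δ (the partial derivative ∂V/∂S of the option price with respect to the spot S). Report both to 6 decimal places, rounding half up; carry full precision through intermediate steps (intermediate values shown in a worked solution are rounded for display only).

σ√T = 0.3384·√1.7851 = 0.452128
d₁ = (ln(S/K) + (r+σ²/2)T) / (σ√T) = (ln(28.89/22.36) + (0.0275+0.3384²/2)·1.7851) / 0.452128 = (0.256222 + 0.151300) / 0.452128 = 0.901342
d₂ = d₁ − σ√T = 0.901342 − 0.452128 = 0.449214
e^{−rT} = e^{−0.0275·1.7851} = 0.952095
N(−d₁) = 0.183703,  N(−d₂) = 0.326639
Put price V = K·e^{−rT}·N(−d₂) − S·N(−d₁) = 6.953764 − 5.307188 = 1.646575
Δ = −N(−d₁) = -0.183703

price = 1.646575
Δ = -0.183703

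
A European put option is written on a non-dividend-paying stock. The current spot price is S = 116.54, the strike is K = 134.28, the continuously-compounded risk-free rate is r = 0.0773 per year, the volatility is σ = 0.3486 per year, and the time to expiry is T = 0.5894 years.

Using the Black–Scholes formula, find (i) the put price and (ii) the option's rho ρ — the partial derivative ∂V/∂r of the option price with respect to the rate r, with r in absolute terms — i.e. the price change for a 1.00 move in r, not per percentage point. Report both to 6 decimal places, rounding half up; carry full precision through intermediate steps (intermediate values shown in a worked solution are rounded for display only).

price = 19.737370
ρ = -52.101835

σ√T = 0.3486·√0.5894 = 0.267629
d₁ = (ln(S/K) + (r+σ²/2)T) / (σ√T) = (ln(116.54/134.28) + (0.0773+0.3486²/2)·0.5894) / 0.267629 = (-0.141693 + 0.081373) / 0.267629 = -0.225385
d₂ = d₁ − σ√T = -0.225385 − 0.267629 = -0.493014
e^{−rT} = e^{−0.0773·0.5894} = 0.955462
N(−d₁) = 0.589160,  N(−d₂) = 0.688999
Put price V = K·e^{−rT}·N(−d₂) − S·N(−d₁) = 88.398091 − 68.660720 = 19.737370
ρ = −K·T·e^{−rT}·N(−d₂) = -52.101835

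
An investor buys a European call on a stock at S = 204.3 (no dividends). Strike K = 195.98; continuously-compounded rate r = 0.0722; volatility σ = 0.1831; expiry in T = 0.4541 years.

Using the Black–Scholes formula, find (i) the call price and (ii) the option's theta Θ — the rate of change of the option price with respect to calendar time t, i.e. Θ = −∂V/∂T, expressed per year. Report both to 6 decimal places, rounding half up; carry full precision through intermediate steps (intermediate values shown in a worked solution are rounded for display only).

price = 18.715816
Θ = -18.543995

σ√T = 0.1831·√0.4541 = 0.123385
d₁ = (ln(S/K) + (r+σ²/2)T) / (σ√T) = (ln(204.3/195.98) + (0.0722+0.1831²/2)·0.4541) / 0.123385 = (0.041577 + 0.040398) / 0.123385 = 0.664380
d₂ = d₁ − σ√T = 0.664380 − 0.123385 = 0.540995
e^{−rT} = e^{−0.0722·0.4541} = 0.967746
N(d₁) = 0.746777,  N(d₂) = 0.705744
Call price V = S·N(d₁) − K·e^{−rT}·N(d₂) = 152.566450 − 133.850634 = 18.715816
φ(d₁) = (1/√(2π))·e^{−d₁²/2} = 0.319934
Θ = −S·φ(d₁)·σ/(2√T) − r·K·e^{−rT}·N(d₂) = −8.879979 − 9.664016 = -18.543995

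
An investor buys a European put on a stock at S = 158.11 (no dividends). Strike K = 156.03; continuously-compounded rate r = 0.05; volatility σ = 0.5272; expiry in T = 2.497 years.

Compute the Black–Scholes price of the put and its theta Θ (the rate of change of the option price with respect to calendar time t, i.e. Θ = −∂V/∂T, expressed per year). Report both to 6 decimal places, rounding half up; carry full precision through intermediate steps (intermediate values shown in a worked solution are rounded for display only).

price = 38.193526
Θ = -4.756645

σ√T = 0.5272·√2.497 = 0.833076
d₁ = (ln(S/K) + (r+σ²/2)T) / (σ√T) = (ln(158.11/156.03) + (0.05+0.5272²/2)·2.497) / 0.833076 = (0.013243 + 0.471858) / 0.833076 = 0.582300
d₂ = d₁ − σ√T = 0.582300 − 0.833076 = -0.250776
e^{−rT} = e^{−0.05·2.497} = 0.882629
N(−d₁) = 0.280182,  N(−d₂) = 0.599006
Put price V = K·e^{−rT}·N(−d₂) − S·N(−d₁) = 82.493128 − 44.299601 = 38.193526
φ(d₁) = (1/√(2π))·e^{−d₁²/2} = 0.336729
Θ = −S·φ(d₁)·σ/(2√T) + r·K·e^{−rT}·N(−d₂) = −8.881301 + 4.124656 = -4.756645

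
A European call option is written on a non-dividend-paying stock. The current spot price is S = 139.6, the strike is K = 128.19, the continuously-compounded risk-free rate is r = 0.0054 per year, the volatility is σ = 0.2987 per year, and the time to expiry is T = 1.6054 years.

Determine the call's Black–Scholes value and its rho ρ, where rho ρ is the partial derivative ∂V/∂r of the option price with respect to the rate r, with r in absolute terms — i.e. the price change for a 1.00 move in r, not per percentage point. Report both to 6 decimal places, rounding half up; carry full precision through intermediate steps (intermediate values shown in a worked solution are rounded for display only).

price = 26.876957
ρ = 106.806933

σ√T = 0.2987·√1.6054 = 0.378466
d₁ = (ln(S/K) + (r+σ²/2)T) / (σ√T) = (ln(139.6/128.19) + (0.0054+0.2987²/2)·1.6054) / 0.378466 = (0.085268 + 0.080287) / 0.378466 = 0.437437
d₂ = d₁ − σ√T = 0.437437 − 0.378466 = 0.058971
e^{−rT} = e^{−0.0054·1.6054} = 0.991368
N(d₁) = 0.669103,  N(d₂) = 0.523512
Call price V = S·N(d₁) − K·e^{−rT}·N(d₂) = 93.406752 − 66.529795 = 26.876957
ρ = K·T·e^{−rT}·N(d₂) = 106.806933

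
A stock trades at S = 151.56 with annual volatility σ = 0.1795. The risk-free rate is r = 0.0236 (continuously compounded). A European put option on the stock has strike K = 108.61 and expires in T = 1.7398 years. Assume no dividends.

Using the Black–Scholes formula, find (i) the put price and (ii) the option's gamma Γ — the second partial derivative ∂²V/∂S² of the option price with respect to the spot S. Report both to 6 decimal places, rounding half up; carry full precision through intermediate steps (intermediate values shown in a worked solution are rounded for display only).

price = 0.719864
Γ = 0.002625

σ√T = 0.1795·√1.7398 = 0.236763
d₁ = (ln(S/K) + (r+σ²/2)T) / (σ√T) = (ln(151.56/108.61) + (0.0236+0.1795²/2)·1.7398) / 0.236763 = (0.333218 + 0.069088) / 0.236763 = 1.699191
d₂ = d₁ − σ√T = 1.699191 − 0.236763 = 1.462428
e^{−rT} = e^{−0.0236·1.7398} = 0.959772
N(−d₁) = 0.044642,  N(−d₂) = 0.071812
Put price V = K·e^{−rT}·N(−d₂) − S·N(−d₁) = 7.485748 − 6.765884 = 0.719864
φ(d₁) = (1/√(2π))·e^{−d₁²/2} = 0.094179
Γ = φ(d₁) / (S·σ·√T) = 0.002625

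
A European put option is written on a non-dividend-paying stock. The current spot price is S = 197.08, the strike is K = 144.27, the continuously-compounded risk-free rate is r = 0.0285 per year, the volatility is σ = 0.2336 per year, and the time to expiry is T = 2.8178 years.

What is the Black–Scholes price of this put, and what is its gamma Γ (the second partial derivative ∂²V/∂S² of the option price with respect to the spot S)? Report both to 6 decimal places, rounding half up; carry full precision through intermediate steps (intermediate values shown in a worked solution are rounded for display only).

σ√T = 0.2336·√2.8178 = 0.392128
d₁ = (ln(S/K) + (r+σ²/2)T) / (σ√T) = (ln(197.08/144.27) + (0.0285+0.2336²/2)·2.8178) / 0.392128 = (0.311923 + 0.157190) / 0.392128 = 1.196325
d₂ = d₁ − σ√T = 1.196325 − 0.392128 = 0.804197
e^{−rT} = e^{−0.0285·2.8178} = 0.922833
N(−d₁) = 0.115785,  N(−d₂) = 0.210642
Put price V = K·e^{−rT}·N(−d₂) − S·N(−d₁) = 28.044200 − 22.818874 = 5.225326
φ(d₁) = (1/√(2π))·e^{−d₁²/2} = 0.195043
Γ = φ(d₁) / (S·σ·√T) = 0.002524

price = 5.225326
Γ = 0.002524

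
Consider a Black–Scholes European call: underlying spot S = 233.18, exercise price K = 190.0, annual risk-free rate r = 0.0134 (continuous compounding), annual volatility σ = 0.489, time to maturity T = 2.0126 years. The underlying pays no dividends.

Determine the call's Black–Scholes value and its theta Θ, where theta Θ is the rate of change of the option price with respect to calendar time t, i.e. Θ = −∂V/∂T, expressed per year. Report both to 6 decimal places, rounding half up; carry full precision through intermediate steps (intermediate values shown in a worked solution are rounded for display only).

price = 83.833025
Θ = -13.941469

σ√T = 0.489·√2.0126 = 0.693725
d₁ = (ln(S/K) + (r+σ²/2)T) / (σ√T) = (ln(233.18/190.0) + (0.0134+0.489²/2)·2.0126) / 0.693725 = (0.204787 + 0.267596) / 0.693725 = 0.680936
d₂ = d₁ − σ√T = 0.680936 − 0.693725 = -0.012789
e^{−rT} = e^{−0.0134·2.0126} = 0.973392
N(d₁) = 0.752044,  N(d₂) = 0.494898
Call price V = S·N(d₁) − K·e^{−rT}·N(d₂) = 175.361656 − 91.528630 = 83.833025
φ(d₁) = (1/√(2π))·e^{−d₁²/2} = 0.316391
Θ = −S·φ(d₁)·σ/(2√T) − r·K·e^{−rT}·N(d₂) = −12.714985 − 1.226484 = -13.941469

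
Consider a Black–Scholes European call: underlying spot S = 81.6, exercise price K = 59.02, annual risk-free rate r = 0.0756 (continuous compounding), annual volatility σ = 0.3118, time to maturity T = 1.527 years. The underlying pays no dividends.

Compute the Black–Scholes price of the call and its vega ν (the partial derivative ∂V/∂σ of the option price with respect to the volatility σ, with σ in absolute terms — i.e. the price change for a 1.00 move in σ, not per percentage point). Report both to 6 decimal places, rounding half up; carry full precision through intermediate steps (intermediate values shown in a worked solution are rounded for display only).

σ√T = 0.3118·√1.527 = 0.385297
d₁ = (ln(S/K) + (r+σ²/2)T) / (σ√T) = (ln(81.6/59.02) + (0.0756+0.3118²/2)·1.527) / 0.385297 = (0.323953 + 0.189668) / 0.385297 = 1.333052
d₂ = d₁ − σ√T = 1.333052 − 0.385297 = 0.947755
e^{−rT} = e^{−0.0756·1.527} = 0.890973
N(d₁) = 0.908743,  N(d₂) = 0.828373
Call price V = S·N(d₁) − K·e^{−rT}·N(d₂) = 74.153400 − 43.560176 = 30.593224
φ(d₁) = (1/√(2π))·e^{−d₁²/2} = 0.164072
ν = S·φ(d₁)·√T = 16.544096

price = 30.593224
ν = 16.544096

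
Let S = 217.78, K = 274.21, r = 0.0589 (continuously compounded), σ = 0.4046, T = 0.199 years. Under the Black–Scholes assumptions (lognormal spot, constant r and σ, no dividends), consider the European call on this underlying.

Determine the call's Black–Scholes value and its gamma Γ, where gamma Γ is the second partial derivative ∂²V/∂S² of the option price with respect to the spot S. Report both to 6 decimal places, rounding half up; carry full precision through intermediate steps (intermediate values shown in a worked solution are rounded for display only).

price = 2.395289
Γ = 0.005412

σ√T = 0.4046·√0.199 = 0.180490
d₁ = (ln(S/K) + (r+σ²/2)T) / (σ√T) = (ln(217.78/274.21) + (0.0589+0.4046²/2)·0.199) / 0.180490 = (-0.230409 + 0.028009) / 0.180490 = -1.121391
d₂ = d₁ − σ√T = -1.121391 − 0.180490 = -1.301881
e^{−rT} = e^{−0.0589·0.199} = 0.988347
N(d₁) = 0.131061,  N(d₂) = 0.096479
Call price V = S·N(d₁) − K·e^{−rT}·N(d₂) = 28.542414 − 26.147125 = 2.395289
φ(d₁) = (1/√(2π))·e^{−d₁²/2} = 0.212737
Γ = φ(d₁) / (S·σ·√T) = 0.005412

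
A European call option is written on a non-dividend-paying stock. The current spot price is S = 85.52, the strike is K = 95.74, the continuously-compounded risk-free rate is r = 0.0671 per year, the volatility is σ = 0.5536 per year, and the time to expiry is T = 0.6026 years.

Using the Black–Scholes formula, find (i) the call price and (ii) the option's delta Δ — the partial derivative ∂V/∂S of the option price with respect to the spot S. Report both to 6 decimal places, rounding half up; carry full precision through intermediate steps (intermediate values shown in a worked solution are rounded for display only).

σ√T = 0.5536·√0.6026 = 0.429745
d₁ = (ln(S/K) + (r+σ²/2)T) / (σ√T) = (ln(85.52/95.74) + (0.0671+0.5536²/2)·0.6026) / 0.429745 = (-0.112886 + 0.132775) / 0.429745 = 0.046281
d₂ = d₁ − σ√T = 0.046281 − 0.429745 = -0.383464
e^{−rT} = e^{−0.0671·0.6026} = 0.960372
N(d₁) = 0.518457,  N(d₂) = 0.350688
Call price V = S·N(d₁) − K·e^{−rT}·N(d₂) = 44.338417 − 32.244349 = 12.094068
Δ = N(d₁) = 0.518457

price = 12.094068
Δ = 0.518457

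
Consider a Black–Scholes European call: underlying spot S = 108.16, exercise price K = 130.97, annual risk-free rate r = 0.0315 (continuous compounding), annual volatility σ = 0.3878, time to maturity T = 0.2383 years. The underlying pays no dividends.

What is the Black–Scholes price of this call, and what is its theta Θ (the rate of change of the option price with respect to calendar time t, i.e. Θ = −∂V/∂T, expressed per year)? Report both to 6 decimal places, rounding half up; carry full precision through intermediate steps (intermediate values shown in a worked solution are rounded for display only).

price = 1.969592
Θ = -12.259062

σ√T = 0.3878·√0.2383 = 0.189308
d₁ = (ln(S/K) + (r+σ²/2)T) / (σ√T) = (ln(108.16/130.97) + (0.0315+0.3878²/2)·0.2383) / 0.189308 = (-0.191357 + 0.025425) / 0.189308 = -0.876514
d₂ = d₁ − σ√T = -0.876514 − 0.189308 = -1.065822
e^{−rT} = e^{−0.0315·0.2383} = 0.992522
N(d₁) = 0.190375,  N(d₂) = 0.143252
Call price V = S·N(d₁) − K·e^{−rT}·N(d₂) = 20.591003 − 18.621411 = 1.969592
φ(d₁) = (1/√(2π))·e^{−d₁²/2} = 0.271695
Θ = −S·φ(d₁)·σ/(2√T) − r·K·e^{−rT}·N(d₂) = −11.672488 − 0.586574 = -12.259062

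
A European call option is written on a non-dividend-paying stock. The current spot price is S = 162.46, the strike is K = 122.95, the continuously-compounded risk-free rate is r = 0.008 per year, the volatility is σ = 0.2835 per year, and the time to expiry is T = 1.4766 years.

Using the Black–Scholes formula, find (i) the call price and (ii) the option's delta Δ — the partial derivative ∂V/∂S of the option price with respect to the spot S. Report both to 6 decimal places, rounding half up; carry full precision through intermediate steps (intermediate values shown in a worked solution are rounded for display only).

σ√T = 0.2835·√1.4766 = 0.344496
d₁ = (ln(S/K) + (r+σ²/2)T) / (σ√T) = (ln(162.46/122.95) + (0.008+0.2835²/2)·1.4766) / 0.344496 = (0.278654 + 0.071152) / 0.344496 = 1.015412
d₂ = d₁ − σ√T = 1.015412 − 0.344496 = 0.670916
e^{−rT} = e^{−0.008·1.4766} = 0.988257
N(d₁) = 0.845045,  N(d₂) = 0.748863
Call price V = S·N(d₁) − K·e^{−rT}·N(d₂) = 137.286060 − 90.991462 = 46.294597
Δ = N(d₁) = 0.845045

price = 46.294597
Δ = 0.845045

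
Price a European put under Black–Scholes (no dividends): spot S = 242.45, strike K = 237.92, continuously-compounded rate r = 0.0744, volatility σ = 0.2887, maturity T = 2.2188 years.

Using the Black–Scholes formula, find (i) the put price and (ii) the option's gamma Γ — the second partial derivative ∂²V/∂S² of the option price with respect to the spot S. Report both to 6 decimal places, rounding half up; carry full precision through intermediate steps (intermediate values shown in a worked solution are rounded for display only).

price = 20.784303
Γ = 0.003112

σ√T = 0.2887·√2.2188 = 0.430037
d₁ = (ln(S/K) + (r+σ²/2)T) / (σ√T) = (ln(242.45/237.92) + (0.0744+0.2887²/2)·2.2188) / 0.430037 = (0.018861 + 0.257545) / 0.430037 = 0.642749
d₂ = d₁ − σ√T = 0.642749 − 0.430037 = 0.212711
e^{−rT} = e^{−0.0744·2.2188} = 0.847827
N(−d₁) = 0.260194,  N(−d₂) = 0.415776
Put price V = K·e^{−rT}·N(−d₂) − S·N(−d₁) = 83.868253 − 63.083950 = 20.784303
φ(d₁) = (1/√(2π))·e^{−d₁²/2} = 0.324490
Γ = φ(d₁) / (S·σ·√T) = 0.003112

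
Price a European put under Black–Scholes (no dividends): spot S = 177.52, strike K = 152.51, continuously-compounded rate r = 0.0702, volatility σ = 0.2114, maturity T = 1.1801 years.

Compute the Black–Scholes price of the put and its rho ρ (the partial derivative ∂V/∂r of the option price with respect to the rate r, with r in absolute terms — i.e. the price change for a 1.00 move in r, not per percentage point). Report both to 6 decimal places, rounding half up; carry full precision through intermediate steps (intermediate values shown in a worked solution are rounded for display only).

price = 2.883978
ρ = -30.178564

σ√T = 0.2114·√1.1801 = 0.229649
d₁ = (ln(S/K) + (r+σ²/2)T) / (σ√T) = (ln(177.52/152.51) + (0.0702+0.2114²/2)·1.1801) / 0.229649 = (0.151853 + 0.109212) / 0.229649 = 1.136802
d₂ = d₁ − σ√T = 1.136802 − 0.229649 = 0.907154
e^{−rT} = e^{−0.0702·1.1801} = 0.920496
N(−d₁) = 0.127810,  N(−d₂) = 0.182163
Put price V = K·e^{−rT}·N(−d₂) − S·N(−d₁) = 25.572887 − 22.688909 = 2.883978
ρ = −K·T·e^{−rT}·N(−d₂) = -30.178564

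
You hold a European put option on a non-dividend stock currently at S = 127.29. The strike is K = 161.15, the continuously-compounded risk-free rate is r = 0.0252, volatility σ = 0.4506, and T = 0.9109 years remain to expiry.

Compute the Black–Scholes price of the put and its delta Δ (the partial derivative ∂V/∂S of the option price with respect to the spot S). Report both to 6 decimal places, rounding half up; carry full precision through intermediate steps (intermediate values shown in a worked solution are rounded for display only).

price = 42.198115
Δ = -0.610281

σ√T = 0.4506·√0.9109 = 0.430058
d₁ = (ln(S/K) + (r+σ²/2)T) / (σ√T) = (ln(127.29/161.15) + (0.0252+0.4506²/2)·0.9109) / 0.430058 = (-0.235868 + 0.115429) / 0.430058 = -0.280051
d₂ = d₁ − σ√T = -0.280051 − 0.430058 = -0.710109
e^{−rT} = e^{−0.0252·0.9109} = 0.977307
N(−d₁) = 0.610281,  N(−d₂) = 0.761182
Put price V = K·e^{−rT}·N(−d₂) − S·N(−d₁) = 119.880784 − 77.682669 = 42.198115
Δ = −N(−d₁) = -0.610281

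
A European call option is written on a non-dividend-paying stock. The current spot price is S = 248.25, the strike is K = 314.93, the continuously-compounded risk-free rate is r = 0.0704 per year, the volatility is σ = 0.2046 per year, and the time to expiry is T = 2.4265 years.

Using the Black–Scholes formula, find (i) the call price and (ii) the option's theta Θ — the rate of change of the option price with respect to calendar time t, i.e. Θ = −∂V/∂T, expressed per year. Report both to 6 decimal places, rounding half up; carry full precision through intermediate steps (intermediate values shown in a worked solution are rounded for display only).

σ√T = 0.2046·√2.4265 = 0.318710
d₁ = (ln(S/K) + (r+σ²/2)T) / (σ√T) = (ln(248.25/314.93) + (0.0704+0.2046²/2)·2.4265) / 0.318710 = (-0.237914 + 0.221614) / 0.318710 = -0.051145
d₂ = d₁ − σ√T = -0.051145 − 0.318710 = -0.369855
e^{−rT} = e^{−0.0704·2.4265} = 0.842969
N(d₁) = 0.479605,  N(d₂) = 0.355745
Call price V = S·N(d₁) − K·e^{−rT}·N(d₂) = 119.061935 − 94.441854 = 24.620081
φ(d₁) = (1/√(2π))·e^{−d₁²/2} = 0.398421
Θ = −S·φ(d₁)·σ/(2√T) − r·K·e^{−rT}·N(d₂) = −6.495563 − 6.648707 = -13.144269

price = 24.620081
Θ = -13.144269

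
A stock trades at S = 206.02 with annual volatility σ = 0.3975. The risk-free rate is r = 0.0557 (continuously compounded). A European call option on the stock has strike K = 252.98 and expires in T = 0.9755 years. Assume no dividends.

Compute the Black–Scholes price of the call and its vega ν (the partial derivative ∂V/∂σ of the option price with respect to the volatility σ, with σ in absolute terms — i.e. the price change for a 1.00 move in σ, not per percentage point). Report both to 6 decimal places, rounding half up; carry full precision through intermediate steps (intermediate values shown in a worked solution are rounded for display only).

price = 20.379650
ν = 79.750264

σ√T = 0.3975·√0.9755 = 0.392600
d₁ = (ln(S/K) + (r+σ²/2)T) / (σ√T) = (ln(206.02/252.98) + (0.0557+0.3975²/2)·0.9755) / 0.392600 = (-0.205337 + 0.131403) / 0.392600 = -0.188319
d₂ = d₁ − σ√T = -0.188319 − 0.392600 = -0.580920
e^{−rT} = e^{−0.0557·0.9755} = 0.947114
N(d₁) = 0.425313,  N(d₂) = 0.280647
Call price V = S·N(d₁) − K·e^{−rT}·N(d₂) = 87.623011 − 67.243362 = 20.379650
φ(d₁) = (1/√(2π))·e^{−d₁²/2} = 0.391931
ν = S·φ(d₁)·√T = 79.750264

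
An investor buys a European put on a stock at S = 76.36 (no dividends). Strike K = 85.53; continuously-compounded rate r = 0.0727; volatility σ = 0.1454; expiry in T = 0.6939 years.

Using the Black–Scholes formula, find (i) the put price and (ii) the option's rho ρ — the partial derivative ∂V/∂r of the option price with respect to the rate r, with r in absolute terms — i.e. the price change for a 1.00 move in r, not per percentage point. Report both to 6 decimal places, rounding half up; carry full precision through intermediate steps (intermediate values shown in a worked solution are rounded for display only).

price = 6.790716
ρ = -40.582724

σ√T = 0.1454·√0.6939 = 0.121119
d₁ = (ln(S/K) + (r+σ²/2)T) / (σ√T) = (ln(76.36/85.53) + (0.0727+0.1454²/2)·0.6939) / 0.121119 = (-0.113408 + 0.057781) / 0.121119 = -0.459273
d₂ = d₁ − σ√T = -0.459273 − 0.121119 = -0.580392
e^{−rT} = e^{−0.0727·0.6939} = 0.950805
N(−d₁) = 0.676981,  N(−d₂) = 0.719175
Put price V = K·e^{−rT}·N(−d₂) − S·N(−d₁) = 58.484975 − 51.694259 = 6.790716
ρ = −K·T·e^{−rT}·N(−d₂) = -40.582724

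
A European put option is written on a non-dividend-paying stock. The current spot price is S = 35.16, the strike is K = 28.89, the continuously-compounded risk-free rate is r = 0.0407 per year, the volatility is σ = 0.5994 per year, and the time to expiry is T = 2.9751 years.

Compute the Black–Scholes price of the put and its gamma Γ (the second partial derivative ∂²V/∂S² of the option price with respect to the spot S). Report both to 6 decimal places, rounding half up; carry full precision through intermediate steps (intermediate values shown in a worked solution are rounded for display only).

price = 7.718318
Γ = 0.007815

σ√T = 0.5994·√2.9751 = 1.033874
d₁ = (ln(S/K) + (r+σ²/2)T) / (σ√T) = (ln(35.16/28.89) + (0.0407+0.5994²/2)·2.9751) / 1.033874 = (0.196414 + 0.655534) / 1.033874 = 0.824034
d₂ = d₁ − σ√T = 0.824034 − 1.033874 = -0.209839
e^{−rT} = e^{−0.0407·2.9751} = 0.885957
N(−d₁) = 0.204960,  N(−d₂) = 0.583103
Put price V = K·e^{−rT}·N(−d₂) − S·N(−d₁) = 14.924711 − 7.206393 = 7.718318
φ(d₁) = (1/√(2π))·e^{−d₁²/2} = 0.284093
Γ = φ(d₁) / (S·σ·√T) = 0.007815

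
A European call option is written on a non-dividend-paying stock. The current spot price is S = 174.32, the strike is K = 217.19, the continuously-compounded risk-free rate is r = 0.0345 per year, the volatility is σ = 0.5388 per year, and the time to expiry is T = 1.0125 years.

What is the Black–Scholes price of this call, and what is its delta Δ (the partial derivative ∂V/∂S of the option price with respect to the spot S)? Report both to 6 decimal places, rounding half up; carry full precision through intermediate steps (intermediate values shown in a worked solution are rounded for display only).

σ√T = 0.5388·√1.0125 = 0.542157
d₁ = (ln(S/K) + (r+σ²/2)T) / (σ√T) = (ln(174.32/217.19) + (0.0345+0.5388²/2)·1.0125) / 0.542157 = (-0.219880 + 0.181898) / 0.542157 = -0.070056
d₂ = d₁ − σ√T = -0.070056 − 0.542157 = -0.612213
e^{−rT} = e^{−0.0345·1.0125} = 0.965672
N(d₁) = 0.472074,  N(d₂) = 0.270198
Call price V = S·N(d₁) − K·e^{−rT}·N(d₂) = 82.292019 − 56.669847 = 25.622172
Δ = N(d₁) = 0.472074

price = 25.622172
Δ = 0.472074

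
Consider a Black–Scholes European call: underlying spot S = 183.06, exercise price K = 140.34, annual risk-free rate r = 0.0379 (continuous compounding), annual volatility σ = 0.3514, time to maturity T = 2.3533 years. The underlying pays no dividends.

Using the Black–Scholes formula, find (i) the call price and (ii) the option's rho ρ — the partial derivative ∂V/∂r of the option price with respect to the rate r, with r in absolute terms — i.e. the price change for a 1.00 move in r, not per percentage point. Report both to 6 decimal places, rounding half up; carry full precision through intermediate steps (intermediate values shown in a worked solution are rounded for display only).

σ√T = 0.3514·√2.3533 = 0.539064
d₁ = (ln(S/K) + (r+σ²/2)T) / (σ√T) = (ln(183.06/140.34) + (0.0379+0.3514²/2)·2.3533) / 0.539064 = (0.265746 + 0.234485) / 0.539064 = 0.927962
d₂ = d₁ − σ√T = 0.927962 − 0.539064 = 0.388898
e^{−rT} = e^{−0.0379·2.3533} = 0.914672
N(d₁) = 0.823286,  N(d₂) = 0.651324
Call price V = S·N(d₁) − K·e^{−rT}·N(d₂) = 150.710805 − 83.607248 = 67.103557
ρ = K·T·e^{−rT}·N(d₂) = 196.752936

price = 67.103557
ρ = 196.752936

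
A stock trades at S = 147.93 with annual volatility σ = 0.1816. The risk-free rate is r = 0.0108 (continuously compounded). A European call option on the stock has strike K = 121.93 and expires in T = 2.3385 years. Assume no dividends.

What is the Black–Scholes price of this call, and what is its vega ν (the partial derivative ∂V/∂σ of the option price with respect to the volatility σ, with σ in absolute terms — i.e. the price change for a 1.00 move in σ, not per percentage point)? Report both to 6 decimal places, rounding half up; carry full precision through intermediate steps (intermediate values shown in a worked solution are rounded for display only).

price = 33.544904
ν = 58.790195

σ√T = 0.1816·√2.3385 = 0.277706
d₁ = (ln(S/K) + (r+σ²/2)T) / (σ√T) = (ln(147.93/121.93) + (0.0108+0.1816²/2)·2.3385) / 0.277706 = (0.193292 + 0.063816) / 0.277706 = 0.925830
d₂ = d₁ − σ√T = 0.925830 − 0.277706 = 0.648124
e^{−rT} = e^{−0.0108·2.3385} = 0.975060
N(d₁) = 0.822733,  N(d₂) = 0.741548
Call price V = S·N(d₁) − K·e^{−rT}·N(d₂) = 121.706861 − 88.161957 = 33.544904
φ(d₁) = (1/√(2π))·e^{−d₁²/2} = 0.259884
ν = S·φ(d₁)·√T = 58.790195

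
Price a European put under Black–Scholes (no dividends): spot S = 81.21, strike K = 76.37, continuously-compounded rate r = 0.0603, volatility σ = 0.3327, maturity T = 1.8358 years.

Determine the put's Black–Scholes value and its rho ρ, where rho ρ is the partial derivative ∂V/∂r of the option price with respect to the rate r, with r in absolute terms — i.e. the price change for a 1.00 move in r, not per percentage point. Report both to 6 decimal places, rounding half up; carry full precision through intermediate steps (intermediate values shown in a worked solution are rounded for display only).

σ√T = 0.3327·√1.8358 = 0.450781
d₁ = (ln(S/K) + (r+σ²/2)T) / (σ√T) = (ln(81.21/76.37) + (0.0603+0.3327²/2)·1.8358) / 0.450781 = (0.061448 + 0.212300) / 0.450781 = 0.607277
d₂ = d₁ − σ√T = 0.607277 − 0.450781 = 0.156496
e^{−rT} = e^{−0.0603·1.8358} = 0.895208
N(−d₁) = 0.271834,  N(−d₂) = 0.437821
Put price V = K·e^{−rT}·N(−d₂) − S·N(−d₁) = 29.932535 − 22.075601 = 7.856934
ρ = −K·T·e^{−rT}·N(−d₂) = -54.950147

price = 7.856934
ρ = -54.950147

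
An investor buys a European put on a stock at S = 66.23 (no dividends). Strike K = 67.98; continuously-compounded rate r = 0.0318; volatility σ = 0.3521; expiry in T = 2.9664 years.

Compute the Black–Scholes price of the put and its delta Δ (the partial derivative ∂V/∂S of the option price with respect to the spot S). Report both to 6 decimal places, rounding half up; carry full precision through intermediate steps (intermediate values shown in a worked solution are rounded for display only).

σ√T = 0.3521·√2.9664 = 0.606430
d₁ = (ln(S/K) + (r+σ²/2)T) / (σ√T) = (ln(66.23/67.98) + (0.0318+0.3521²/2)·2.9664) / 0.606430 = (-0.026080 + 0.278210) / 0.606430 = 0.415761
d₂ = d₁ − σ√T = 0.415761 − 0.606430 = -0.190669
e^{−rT} = e^{−0.0318·2.9664} = 0.909981
N(−d₁) = 0.338792,  N(−d₂) = 0.575607
Put price V = K·e^{−rT}·N(−d₂) − S·N(−d₁) = 35.607371 − 22.438212 = 13.169159
Δ = −N(−d₁) = -0.338792

price = 13.169159
Δ = -0.338792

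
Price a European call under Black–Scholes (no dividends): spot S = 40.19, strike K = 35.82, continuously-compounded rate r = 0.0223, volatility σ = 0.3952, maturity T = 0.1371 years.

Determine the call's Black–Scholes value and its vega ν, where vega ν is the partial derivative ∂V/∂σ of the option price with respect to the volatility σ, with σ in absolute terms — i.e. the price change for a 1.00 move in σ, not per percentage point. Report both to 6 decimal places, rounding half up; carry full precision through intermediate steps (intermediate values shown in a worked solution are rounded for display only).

σ√T = 0.3952·√0.1371 = 0.146331
d₁ = (ln(S/K) + (r+σ²/2)T) / (σ√T) = (ln(40.19/35.82) + (0.0223+0.3952²/2)·0.1371) / 0.146331 = (0.115112 + 0.013764) / 0.146331 = 0.880714
d₂ = d₁ − σ√T = 0.880714 − 0.146331 = 0.734383
e^{−rT} = e^{−0.0223·0.1371} = 0.996947
N(d₁) = 0.810764,  N(d₂) = 0.768642
Call price V = S·N(d₁) − K·e^{−rT}·N(d₂) = 32.584587 − 27.448717 = 5.135870
φ(d₁) = (1/√(2π))·e^{−d₁²/2} = 0.270694
ν = S·φ(d₁)·√T = 4.028238

price = 5.135870
ν = 4.028238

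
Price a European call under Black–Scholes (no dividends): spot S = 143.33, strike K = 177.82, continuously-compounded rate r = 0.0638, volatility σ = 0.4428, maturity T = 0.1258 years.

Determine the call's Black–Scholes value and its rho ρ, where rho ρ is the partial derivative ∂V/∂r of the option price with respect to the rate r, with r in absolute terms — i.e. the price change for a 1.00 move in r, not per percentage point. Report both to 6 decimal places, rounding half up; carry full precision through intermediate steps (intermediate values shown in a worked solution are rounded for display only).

σ√T = 0.4428·√0.1258 = 0.157054
d₁ = (ln(S/K) + (r+σ²/2)T) / (σ√T) = (ln(143.33/177.82) + (0.0638+0.4428²/2)·0.1258) / 0.157054 = (-0.215622 + 0.020359) / 0.157054 = -1.243290
d₂ = d₁ − σ√T = -1.243290 − 0.157054 = -1.400344
e^{−rT} = e^{−0.0638·0.1258} = 0.992006
N(d₁) = 0.106881,  N(d₂) = 0.080705
Call price V = S·N(d₁) − K·e^{−rT}·N(d₂) = 15.319182 − 14.236283 = 1.082899
ρ = K·T·e^{−rT}·N(d₂) = 1.790924

price = 1.082899
ρ = 1.790924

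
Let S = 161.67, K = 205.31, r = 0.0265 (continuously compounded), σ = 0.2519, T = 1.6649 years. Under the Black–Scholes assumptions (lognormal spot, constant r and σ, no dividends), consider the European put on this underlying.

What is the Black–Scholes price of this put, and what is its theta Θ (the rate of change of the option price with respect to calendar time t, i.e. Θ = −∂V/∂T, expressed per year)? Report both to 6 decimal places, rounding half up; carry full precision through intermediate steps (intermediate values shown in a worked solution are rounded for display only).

σ√T = 0.2519·√1.6649 = 0.325029
d₁ = (ln(S/K) + (r+σ²/2)T) / (σ√T) = (ln(161.67/205.31) + (0.0265+0.2519²/2)·1.6649) / 0.325029 = (-0.238964 + 0.096942) / 0.325029 = -0.436952
d₂ = d₁ − σ√T = -0.436952 − 0.325029 = -0.761981
e^{−rT} = e^{−0.0265·1.6649} = 0.956839
N(−d₁) = 0.668927,  N(−d₂) = 0.776964
Put price V = K·e^{−rT}·N(−d₂) − S·N(−d₁) = 152.633596 − 108.145395 = 44.488200
φ(d₁) = (1/√(2π))·e^{−d₁²/2} = 0.362619
Θ = −S·φ(d₁)·σ/(2√T) + r·K·e^{−rT}·N(−d₂) = −5.722481 + 4.044790 = -1.677691

price = 44.488200
Θ = -1.677691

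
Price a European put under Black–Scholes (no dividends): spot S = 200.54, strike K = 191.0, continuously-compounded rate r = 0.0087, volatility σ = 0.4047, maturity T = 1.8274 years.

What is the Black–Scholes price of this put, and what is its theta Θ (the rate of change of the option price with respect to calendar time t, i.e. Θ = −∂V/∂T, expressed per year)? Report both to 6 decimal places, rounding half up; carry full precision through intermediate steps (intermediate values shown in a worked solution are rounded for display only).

price = 35.884098
Θ = -10.172570

σ√T = 0.4047·√1.8274 = 0.547079
d₁ = (ln(S/K) + (r+σ²/2)T) / (σ√T) = (ln(200.54/191.0) + (0.0087+0.4047²/2)·1.8274) / 0.547079 = (0.048740 + 0.165546) / 0.547079 = 0.391692
d₂ = d₁ − σ√T = 0.391692 − 0.547079 = -0.155387
e^{−rT} = e^{−0.0087·1.8274} = 0.984227
N(−d₁) = 0.347643,  N(−d₂) = 0.561742
Put price V = K·e^{−rT}·N(−d₂) − S·N(−d₁) = 105.600415 − 69.716318 = 35.884098
φ(d₁) = (1/√(2π))·e^{−d₁²/2} = 0.369483
Θ = −S·φ(d₁)·σ/(2√T) + r·K·e^{−rT}·N(−d₂) = −11.091294 + 0.918724 = -10.172570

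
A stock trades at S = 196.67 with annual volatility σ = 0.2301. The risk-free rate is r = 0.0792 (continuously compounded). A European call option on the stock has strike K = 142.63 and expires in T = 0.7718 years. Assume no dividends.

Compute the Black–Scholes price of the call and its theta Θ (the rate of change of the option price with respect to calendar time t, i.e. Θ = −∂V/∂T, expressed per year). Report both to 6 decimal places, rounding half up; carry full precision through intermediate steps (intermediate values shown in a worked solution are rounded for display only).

σ√T = 0.2301·√0.7718 = 0.202148
d₁ = (ln(S/K) + (r+σ²/2)T) / (σ√T) = (ln(196.67/142.63) + (0.0792+0.2301²/2)·0.7718) / 0.202148 = (0.321273 + 0.081558) / 0.202148 = 1.992759
d₂ = d₁ − σ√T = 1.992759 − 0.202148 = 1.790611
e^{−rT} = e^{−0.0792·0.7718} = 0.940704
N(d₁) = 0.976856,  N(d₂) = 0.963322
Call price V = S·N(d₁) − K·e^{−rT}·N(d₂) = 192.118281 − 129.251468 = 62.866813
φ(d₁) = (1/√(2π))·e^{−d₁²/2} = 0.054777
Θ = −S·φ(d₁)·σ/(2√T) − r·K·e^{−rT}·N(d₂) = −1.410821 − 10.236716 = -11.647537

price = 62.866813
Θ = -11.647537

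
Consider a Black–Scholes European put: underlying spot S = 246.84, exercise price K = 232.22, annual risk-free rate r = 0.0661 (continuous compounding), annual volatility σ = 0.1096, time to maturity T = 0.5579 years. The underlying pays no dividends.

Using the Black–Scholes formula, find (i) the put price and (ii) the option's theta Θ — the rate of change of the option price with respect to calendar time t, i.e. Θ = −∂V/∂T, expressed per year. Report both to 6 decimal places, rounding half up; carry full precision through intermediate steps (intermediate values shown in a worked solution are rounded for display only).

σ√T = 0.1096·√0.5579 = 0.081863
d₁ = (ln(S/K) + (r+σ²/2)T) / (σ√T) = (ln(246.84/232.22) + (0.0661+0.1096²/2)·0.5579) / 0.081863 = (0.061055 + 0.040228) / 0.081863 = 1.237224
d₂ = d₁ − σ√T = 1.237224 − 0.081863 = 1.155361
e^{−rT} = e^{−0.0661·0.5579} = 0.963794
N(−d₁) = 0.108002,  N(−d₂) = 0.123971
Put price V = K·e^{−rT}·N(−d₂) − S·N(−d₁) = 27.746311 − 26.659196 = 1.087116
φ(d₁) = (1/√(2π))·e^{−d₁²/2} = 0.185574
Θ = −S·φ(d₁)·σ/(2√T) + r·K·e^{−rT}·N(−d₂) = −3.360745 + 1.834031 = -1.526714

price = 1.087116
Θ = -1.526714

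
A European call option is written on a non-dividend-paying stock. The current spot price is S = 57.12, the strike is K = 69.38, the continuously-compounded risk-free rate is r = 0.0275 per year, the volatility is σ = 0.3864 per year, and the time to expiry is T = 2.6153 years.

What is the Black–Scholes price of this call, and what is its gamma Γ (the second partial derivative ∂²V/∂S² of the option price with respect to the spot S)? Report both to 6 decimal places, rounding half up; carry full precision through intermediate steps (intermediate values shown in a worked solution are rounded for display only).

price = 11.478054
Γ = 0.011102

σ√T = 0.3864·√2.6153 = 0.624882
d₁ = (ln(S/K) + (r+σ²/2)T) / (σ√T) = (ln(57.12/69.38) + (0.0275+0.3864²/2)·2.6153) / 0.624882 = (-0.194444 + 0.267159) / 0.624882 = 0.116366
d₂ = d₁ − σ√T = 0.116366 − 0.624882 = -0.508516
e^{−rT} = e^{−0.0275·2.6153} = 0.930605
N(d₁) = 0.546319,  N(d₂) = 0.305546
Call price V = S·N(d₁) − K·e^{−rT}·N(d₂) = 31.205730 − 19.727676 = 11.478054
φ(d₁) = (1/√(2π))·e^{−d₁²/2} = 0.396250
Γ = φ(d₁) / (S·σ·√T) = 0.011102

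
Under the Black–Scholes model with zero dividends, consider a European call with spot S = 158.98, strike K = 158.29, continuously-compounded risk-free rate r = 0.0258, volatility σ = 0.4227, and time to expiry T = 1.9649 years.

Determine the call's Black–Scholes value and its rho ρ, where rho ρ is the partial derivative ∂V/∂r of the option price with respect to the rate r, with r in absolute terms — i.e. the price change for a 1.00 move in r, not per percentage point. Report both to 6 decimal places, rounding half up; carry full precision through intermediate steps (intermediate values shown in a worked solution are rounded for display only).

σ√T = 0.4227·√1.9649 = 0.592519
d₁ = (ln(S/K) + (r+σ²/2)T) / (σ√T) = (ln(158.98/158.29) + (0.0258+0.4227²/2)·1.9649) / 0.592519 = (0.004350 + 0.226234) / 0.592519 = 0.389158
d₂ = d₁ − σ√T = 0.389158 − 0.592519 = -0.203361
e^{−rT} = e^{−0.0258·1.9649} = 0.950569
N(d₁) = 0.651420,  N(d₂) = 0.419426
Call price V = S·N(d₁) − K·e^{−rT}·N(d₂) = 103.562806 − 63.109225 = 40.453581
ρ = K·T·e^{−rT}·N(d₂) = 124.003315

price = 40.453581
ρ = 124.003315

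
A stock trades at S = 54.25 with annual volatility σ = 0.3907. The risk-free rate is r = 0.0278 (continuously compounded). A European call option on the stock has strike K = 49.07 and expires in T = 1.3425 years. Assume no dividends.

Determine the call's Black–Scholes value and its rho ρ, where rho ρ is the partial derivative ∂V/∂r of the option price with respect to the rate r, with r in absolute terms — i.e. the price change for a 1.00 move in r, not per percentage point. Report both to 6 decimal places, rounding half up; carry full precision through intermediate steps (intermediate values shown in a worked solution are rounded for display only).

price = 12.987730
ρ = 33.698990

σ√T = 0.3907·√1.3425 = 0.452690
d₁ = (ln(S/K) + (r+σ²/2)T) / (σ√T) = (ln(54.25/49.07) + (0.0278+0.3907²/2)·1.3425) / 0.452690 = (0.100355 + 0.139785) / 0.452690 = 0.530475
d₂ = d₁ − σ√T = 0.530475 − 0.452690 = 0.077785
e^{−rT} = e^{−0.0278·1.3425} = 0.963366
N(d₁) = 0.702109,  N(d₂) = 0.531001
Call price V = S·N(d₁) − K·e^{−rT}·N(d₂) = 38.089398 − 25.101669 = 12.987730
ρ = K·T·e^{−rT}·N(d₂) = 33.698990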